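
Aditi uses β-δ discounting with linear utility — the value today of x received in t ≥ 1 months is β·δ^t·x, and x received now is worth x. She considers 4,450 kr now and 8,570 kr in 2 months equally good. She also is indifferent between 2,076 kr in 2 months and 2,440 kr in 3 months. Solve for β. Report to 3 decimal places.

Both payoffs in the second observation are in the future, so β drops out: δ^2·2076 = δ^3·2440 ⇒ δ = 2076/2440 = 0.85082.
The first indifference: 4450 = β·δ^2·8570, so β = 4450/(δ^2·8570) = 4450/(0.72389·8570) ≈ 0.717.

β ≈ 0.717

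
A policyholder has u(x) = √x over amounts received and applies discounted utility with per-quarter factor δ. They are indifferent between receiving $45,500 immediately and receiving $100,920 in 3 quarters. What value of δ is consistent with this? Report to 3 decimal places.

δ ≈ 0.876

Equating discounted utilities: u(45500) = δ^3·u(100920) ⇒ δ^3 = u(45500)/u(100920).
Since u(x) = √x, δ^3 = √(45500/100920) = 0.67146.
So δ = 0.67146^(1/3) ≈ 0.876.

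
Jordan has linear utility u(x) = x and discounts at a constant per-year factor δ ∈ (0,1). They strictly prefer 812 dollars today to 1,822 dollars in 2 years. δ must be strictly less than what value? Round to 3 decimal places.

The preference means 812 > δ^2·1822.
Dividing by 1822: δ^2 < 0.44566. Both sides are positive, so the square root keeps the direction.
δ < (812/1822)^(1/2) ≈ 0.668.

δ < 0.668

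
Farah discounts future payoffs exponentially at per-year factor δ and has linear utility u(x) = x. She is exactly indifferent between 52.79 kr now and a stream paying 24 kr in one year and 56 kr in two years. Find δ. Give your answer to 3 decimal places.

δ ≈ 0.780

Present value of the stream is 24·δ + 56·δ². Indifference gives 24δ + 56δ² = 52.79.
Rearranged: 56δ² + 24δ − 52.79 = 0.
δ = (−24 + √(24² + 4·56·52.79)) / (2·56) = (−24 + √12400.96) / 112 ≈ 0.780.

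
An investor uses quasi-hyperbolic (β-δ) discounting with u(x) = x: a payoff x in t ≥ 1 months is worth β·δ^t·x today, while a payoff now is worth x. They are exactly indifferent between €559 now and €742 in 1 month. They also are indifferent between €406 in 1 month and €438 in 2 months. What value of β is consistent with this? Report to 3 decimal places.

β ≈ 0.813

From the later pair, β·δ^1·406 = β·δ^2·438; dividing through, δ = 406/438 = 0.92694.
Substituting δ into 559 = β·δ·742: β = 559/(687.790) ≈ 0.813.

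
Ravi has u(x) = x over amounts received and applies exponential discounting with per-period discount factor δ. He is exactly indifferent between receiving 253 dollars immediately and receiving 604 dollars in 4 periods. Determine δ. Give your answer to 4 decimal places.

δ ≈ 0.8045

Equating discounted utilities: u(253) = δ^4·u(604) ⇒ δ^4 = u(253)/u(604).
With u(x) = x: δ^4 = 253/604 = 0.41887.
Taking the 4th root: δ = 0.41887^(1/4) ≈ 0.8045.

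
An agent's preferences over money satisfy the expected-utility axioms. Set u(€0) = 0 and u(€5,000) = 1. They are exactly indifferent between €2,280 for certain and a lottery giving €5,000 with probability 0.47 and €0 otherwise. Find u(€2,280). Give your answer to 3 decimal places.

0.470

By the standard-gamble method, u(€2,280) is just the indifference probability on the best outcome: 0.47.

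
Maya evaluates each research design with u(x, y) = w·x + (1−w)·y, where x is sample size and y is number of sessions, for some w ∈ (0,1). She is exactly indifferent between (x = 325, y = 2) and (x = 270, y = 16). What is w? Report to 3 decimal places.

Indifference: w·325 + (1−w)·2 = w·270 + (1−w)·16.
Rearranging, 55·w − 14·(1−w) = 0.
Hence w = 14/(55+14) = 14/69 = 0.203.

w = 0.203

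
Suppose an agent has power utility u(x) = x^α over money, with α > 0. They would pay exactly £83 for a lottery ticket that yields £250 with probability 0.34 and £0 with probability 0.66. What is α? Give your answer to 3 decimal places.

α ≈ 0.978

The lottery's expected utility is 0.34·u(250) + 0.66·u(0) = 0.34·250^α (since u(0) = 0 for α > 0).
Indifference: 83^α = 0.34·250^α, so (83/250)^α = 0.34.
Take logs: α = ln 0.34 / ln(83/250) ≈ 0.97841.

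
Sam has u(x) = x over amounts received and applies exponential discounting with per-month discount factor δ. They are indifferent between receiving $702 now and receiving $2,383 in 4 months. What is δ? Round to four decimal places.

The payoff in 4 months is discounted by δ^4, so u(702) = δ^4·u(2383) and δ^4 = u(702)/u(2383).
With u(x) = x: δ^4 = 702/2383 = 0.29459.
Hence δ = (0.29459)^(1/4) = 0.736721.

δ ≈ 0.7367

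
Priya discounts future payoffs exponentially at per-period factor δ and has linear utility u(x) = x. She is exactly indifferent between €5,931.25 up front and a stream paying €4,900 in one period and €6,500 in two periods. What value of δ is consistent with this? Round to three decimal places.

The stream is worth 4900δ + 6500δ² today, so 4900δ + 6500δ² = 5931.25.
So 6500δ² + 4900δ − 5931.25 = 0.
By the quadratic formula (taking the positive root), δ = (−4900 + √178222500.00) / 13000 ≈ 0.650.

δ ≈ 0.650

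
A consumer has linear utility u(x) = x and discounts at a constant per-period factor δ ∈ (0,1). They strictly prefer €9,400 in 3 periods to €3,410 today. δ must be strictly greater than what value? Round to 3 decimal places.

The preference means 3410 < δ^3·9400.
So δ^3 > 3410/9400 = 0.36277; taking the cube root of both positive sides preserves the inequality.
δ > 0.36277^(1/3) = 0.713.

δ > 0.713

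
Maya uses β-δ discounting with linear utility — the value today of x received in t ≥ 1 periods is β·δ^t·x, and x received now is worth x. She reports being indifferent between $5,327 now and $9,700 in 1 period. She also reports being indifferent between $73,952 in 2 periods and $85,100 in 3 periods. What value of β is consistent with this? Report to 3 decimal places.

Both payoffs in the second observation are in the future, so β drops out: δ^2·73952 = δ^3·85100 ⇒ δ = 73952/85100 = 0.86900.
Now use the now-vs-future pair: 5327 = β·δ·9700 gives β = 5327/(0.86900·9700) ≈ 0.632.

β ≈ 0.632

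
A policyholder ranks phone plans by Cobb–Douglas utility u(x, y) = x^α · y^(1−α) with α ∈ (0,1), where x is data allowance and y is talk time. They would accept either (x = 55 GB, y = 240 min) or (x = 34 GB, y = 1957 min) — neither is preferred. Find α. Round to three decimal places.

Indifference: 55^α · 240^(1−α) = 34^α · 1957^(1−α).
Rearrange to (55/34)^α = (1957/240)^(1−α) and take logs: α·0.480973 = (1−α)·2.098529.
So α/(1−α) = (2.098529)/(0.480973) = 4.363091, and α = 4.363091/5.363091 ≈ 0.814.

α ≈ 0.814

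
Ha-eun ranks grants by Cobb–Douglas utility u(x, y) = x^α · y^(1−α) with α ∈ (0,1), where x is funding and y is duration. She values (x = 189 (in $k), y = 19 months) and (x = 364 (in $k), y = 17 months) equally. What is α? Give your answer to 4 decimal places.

The Cobb–Douglas utilities coincide, so 189^α·19^(1−α) = 364^α·17^(1−α).
Taking logs: α·ln 189 + (1−α)·ln 19 = α·ln 364 + (1−α)·ln 17, i.e. α·-0.6554069 = (1−α)·-0.1112256.
Thus α·(-0.7666325) = -0.1112256, so α = -0.1112256/-0.7666325 ≈ 0.1451.

α ≈ 0.1451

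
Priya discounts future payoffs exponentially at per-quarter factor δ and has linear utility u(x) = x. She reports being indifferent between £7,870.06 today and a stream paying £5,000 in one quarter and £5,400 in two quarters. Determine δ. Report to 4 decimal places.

Present value of the stream is 5000·δ + 5400·δ². Indifference gives 5000δ + 5400δ² = 7870.06.
That is, 5400δ² + 5000δ − 7870.06 = 0, a quadratic in δ.
The positive root is δ = [−5000 + √(5000² + 4·5400·7870.06)] / (2·5400) = (−5000 + 13964.000)/10800 ≈ 0.8300.

δ ≈ 0.8300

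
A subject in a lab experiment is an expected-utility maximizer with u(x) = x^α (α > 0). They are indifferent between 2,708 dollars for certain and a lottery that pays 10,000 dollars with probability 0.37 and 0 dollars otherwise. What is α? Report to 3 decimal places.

α ≈ 0.761

Since u(0) = 0, the lottery's EU is 0.37·10000^α.
Equating: 2708^α = 0.37·10000^α, i.e. 0.2708^α = 0.37.
α = ln(0.37) / ln(2708/10000) = -0.994252/-1.306375 ≈ 0.761.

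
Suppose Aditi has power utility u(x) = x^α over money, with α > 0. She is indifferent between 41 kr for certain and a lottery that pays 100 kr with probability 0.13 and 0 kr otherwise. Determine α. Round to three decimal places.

The lottery's expected utility is 0.13·u(100) + 0.87·u(0) = 0.13·100^α (since u(0) = 0 for α > 0).
Equating: 41^α = 0.13·100^α, i.e. 0.4100^α = 0.13.
α = ln(0.13) / ln(41/100) = -2.040221/-0.891598 ≈ 2.288.

α ≈ 2.288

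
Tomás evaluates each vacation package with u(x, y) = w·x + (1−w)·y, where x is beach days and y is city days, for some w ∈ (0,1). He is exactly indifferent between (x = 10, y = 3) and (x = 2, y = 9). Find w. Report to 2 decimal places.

Indifference: w·10 + (1−w)·3 = w·2 + (1−w)·9.
Rearranging, 8·w − 6·(1−w) = 0.
Hence w = 6/(8+6) = 6/14 = 0.43.

w = 0.43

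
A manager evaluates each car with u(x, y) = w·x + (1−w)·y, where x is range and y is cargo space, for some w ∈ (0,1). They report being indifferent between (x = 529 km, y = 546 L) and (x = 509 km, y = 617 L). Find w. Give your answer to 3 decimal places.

w = 0.780

Equating utilities: w·529 + (1−w)·546 = w·509 + (1−w)·617.
Collecting terms: w·20 = (1−w)·71.
The marginal rate of substitution is 71/20, so w = 71/(20+71) = 0.780.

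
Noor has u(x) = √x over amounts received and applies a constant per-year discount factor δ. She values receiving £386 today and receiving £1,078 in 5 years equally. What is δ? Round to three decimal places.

δ ≈ 0.902

Indifference means u(386) = δ^5 · u(1078), so δ^5 = u(386)/u(1078).
With u(x) = √x: δ^5 = √386/√1078 = √(386/1078) = 0.59839.
Taking the 5th root: δ = 0.59839^(1/5) ≈ 0.902.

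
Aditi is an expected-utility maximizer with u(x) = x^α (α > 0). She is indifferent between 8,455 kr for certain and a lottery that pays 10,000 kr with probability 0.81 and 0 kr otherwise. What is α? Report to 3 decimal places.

α ≈ 1.256

Since u(0) = 0, the lottery's EU is 0.81·10000^α.
Setting u(8455) equal to that: 8455^α = 0.81·10000^α ⇒ (8455/10000)^α = 0.81.
α = ln(0.81) / ln(8455/10000) = -0.210721/-0.167827 ≈ 1.256.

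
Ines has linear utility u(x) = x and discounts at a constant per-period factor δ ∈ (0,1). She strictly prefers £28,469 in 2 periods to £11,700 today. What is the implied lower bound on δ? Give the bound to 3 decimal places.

Comparing present values: 11700 < δ^2·28469.
Hence δ^2 > 11700/28469 = 0.41097, and x ↦ x^(1/2) is increasing on (0,∞).
δ > (11700/28469)^(1/2) ≈ 0.641.

δ > 0.641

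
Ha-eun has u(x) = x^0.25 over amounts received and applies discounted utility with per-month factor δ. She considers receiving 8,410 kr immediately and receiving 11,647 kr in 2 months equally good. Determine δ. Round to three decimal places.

The payoff in 2 months is discounted by δ^2, so u(8410) = δ^2·u(11647) and δ^2 = u(8410)/u(11647).
With u(x) = x^0.25: δ^2 = 8410^0.25/11647^0.25 = (8410/11647)^0.25 = 0.92182.
So δ = 0.92182^(1/2) ≈ 0.960.

δ ≈ 0.960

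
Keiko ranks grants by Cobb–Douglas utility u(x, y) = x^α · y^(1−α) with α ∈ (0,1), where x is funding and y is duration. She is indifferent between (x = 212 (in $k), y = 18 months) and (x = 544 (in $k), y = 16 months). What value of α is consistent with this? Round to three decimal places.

Indifference: 212^α · 18^(1−α) = 544^α · 16^(1−α).
Taking logs: α·ln 212 + (1−α)·ln 18 = α·ln 544 + (1−α)·ln 16, i.e. α·-0.942363 = (1−α)·-0.117783.
So α/(1−α) = (-0.117783)/(-0.942363) = 0.124987, and α = 0.124987/1.124987 ≈ 0.111.

α ≈ 0.111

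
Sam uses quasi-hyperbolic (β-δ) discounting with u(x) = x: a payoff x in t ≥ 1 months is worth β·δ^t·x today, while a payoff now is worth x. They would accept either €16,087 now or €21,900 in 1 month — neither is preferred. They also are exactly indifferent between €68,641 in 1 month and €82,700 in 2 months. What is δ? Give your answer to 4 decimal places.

Both payoffs in the second observation are in the future, so β drops out: δ^1·68641 = δ^2·82700 ⇒ δ = 68641/82700 = 0.83000.

δ ≈ 0.8300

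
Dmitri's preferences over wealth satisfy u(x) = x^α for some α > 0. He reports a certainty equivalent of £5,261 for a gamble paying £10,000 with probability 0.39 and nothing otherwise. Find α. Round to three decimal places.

α ≈ 1.466

EU(lottery) = 0.39·10000^α + 0.61·0 = 0.39·10000^α.
Setting u(5261) equal to that: 5261^α = 0.39·10000^α ⇒ (5261/10000)^α = 0.39.
Taking logs: α·ln(5261/10000) = ln(0.39), so α = -0.941609 / -0.642264 ≈ 1.466.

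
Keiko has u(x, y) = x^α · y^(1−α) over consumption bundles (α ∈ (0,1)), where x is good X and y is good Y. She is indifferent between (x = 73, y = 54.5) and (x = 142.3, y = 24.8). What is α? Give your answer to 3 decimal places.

The Cobb–Douglas utilities coincide, so 73^α·54.5^(1−α) = 142.3^α·24.8^(1−α).
Taking logs: α·ln 73 + (1−α)·ln 54.5 = α·ln 142.3 + (1−α)·ln 24.8, i.e. α·-0.667478 = (1−α)·-0.787357.
With A = -0.667478 and B = -0.787357: α·A = (1−α)·B, so α = B/(A+B) = -0.787357/-1.454835 ≈ 0.541.

α ≈ 0.541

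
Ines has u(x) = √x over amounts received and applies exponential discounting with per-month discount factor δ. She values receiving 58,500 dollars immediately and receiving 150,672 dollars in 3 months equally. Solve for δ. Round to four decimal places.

Indifference means u(58500) = δ^3 · u(150672), so δ^3 = u(58500)/u(150672).
With u(x) = √x: δ^3 = √58500/√150672 = √(58500/150672) = 0.62311.
Taking the cube root: δ = 0.62311^(1/3) ≈ 0.8541.

δ ≈ 0.8541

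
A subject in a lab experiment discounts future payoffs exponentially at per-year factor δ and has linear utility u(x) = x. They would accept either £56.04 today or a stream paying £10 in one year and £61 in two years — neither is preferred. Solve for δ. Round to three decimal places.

δ ≈ 0.880

The stream is worth 10δ + 61δ² today, so 10δ + 61δ² = 56.04.
That is, 61δ² + 10δ − 56.04 = 0, a quadratic in δ.
By the quadratic formula (taking the positive root), δ = (−10 + √13773.76) / 122 ≈ 0.880.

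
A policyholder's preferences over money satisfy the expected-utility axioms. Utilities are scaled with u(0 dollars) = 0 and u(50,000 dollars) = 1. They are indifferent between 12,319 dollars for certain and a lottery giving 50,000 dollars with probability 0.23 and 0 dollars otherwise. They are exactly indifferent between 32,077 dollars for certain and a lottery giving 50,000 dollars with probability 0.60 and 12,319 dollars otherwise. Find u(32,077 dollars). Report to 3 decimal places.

0.692

First, u(12,319 dollars) = 0.23·u(50,000 dollars) + 0.77·u(0 dollars) = 0.23.
Chaining: u(32,077 dollars) = 0.60·1.00 + 0.40·0.23 = 0.6920.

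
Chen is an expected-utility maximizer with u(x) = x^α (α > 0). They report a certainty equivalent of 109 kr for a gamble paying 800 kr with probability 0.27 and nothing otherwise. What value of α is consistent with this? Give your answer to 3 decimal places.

α ≈ 0.657

The lottery's expected utility is 0.27·u(800) + 0.73·u(0) = 0.27·800^α (since u(0) = 0 for α > 0).
Indifference: 109^α = 0.27·800^α, so (109/800)^α = 0.27.
α = ln(0.27) / ln(109/800) = -1.309333/-1.993264 ≈ 0.657.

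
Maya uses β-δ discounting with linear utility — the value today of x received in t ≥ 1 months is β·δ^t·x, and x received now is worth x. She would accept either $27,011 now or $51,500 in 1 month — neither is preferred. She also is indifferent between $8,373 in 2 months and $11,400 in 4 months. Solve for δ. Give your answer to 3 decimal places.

δ ≈ 0.857

From the later pair, β·δ^2·8373 = β·δ^4·11400; dividing through, δ^2 = 8373/11400 = 0.73447, so δ = 0.85701.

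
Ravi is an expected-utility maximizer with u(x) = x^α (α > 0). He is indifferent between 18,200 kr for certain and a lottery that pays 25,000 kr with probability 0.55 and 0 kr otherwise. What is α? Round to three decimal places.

α ≈ 1.883

Since u(0) = 0, the lottery's EU is 0.55·25000^α.
Setting u(18200) equal to that: 18200^α = 0.55·25000^α ⇒ (18200/25000)^α = 0.55.
α = ln(0.55) / ln(18200/25000) = -0.597837/-0.317454 ≈ 1.883.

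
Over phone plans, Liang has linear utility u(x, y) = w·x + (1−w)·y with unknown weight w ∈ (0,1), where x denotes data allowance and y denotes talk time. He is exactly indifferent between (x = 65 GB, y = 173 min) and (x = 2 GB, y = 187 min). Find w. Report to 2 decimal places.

w = 0.18

u(65,173) = u(2,187) means w·65 + (1−w)·173 = w·2 + (1−w)·187.
w·(65−2) = (1−w)·(187−173), i.e. w·63 = (1−w)·14.
The marginal rate of substitution is 14/63, so w = 14/(63+14) = 0.18.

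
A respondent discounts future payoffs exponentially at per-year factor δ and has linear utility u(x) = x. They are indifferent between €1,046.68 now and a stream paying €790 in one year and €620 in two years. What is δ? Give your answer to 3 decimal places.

δ ≈ 0.810

Present value of the stream is 790·δ + 620·δ². Indifference gives 790δ + 620δ² = 1046.68.
So 620δ² + 790δ − 1046.68 = 0.
By the quadratic formula (taking the positive root), δ = (−790 + √3219866.40) / 1240 ≈ 0.810.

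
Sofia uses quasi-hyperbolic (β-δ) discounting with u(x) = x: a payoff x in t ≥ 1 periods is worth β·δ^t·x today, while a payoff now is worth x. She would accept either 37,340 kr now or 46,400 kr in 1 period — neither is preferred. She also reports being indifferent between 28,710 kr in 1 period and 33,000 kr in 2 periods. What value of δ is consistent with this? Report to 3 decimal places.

δ ≈ 0.870

The second indifference involves only future payoffs, so β cancels: β·δ^1·28710 = β·δ^2·33000, giving δ = 28710/33000 = 0.87000.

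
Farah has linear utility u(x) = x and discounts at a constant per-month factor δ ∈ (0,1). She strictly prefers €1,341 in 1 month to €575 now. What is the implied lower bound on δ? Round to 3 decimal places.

δ > 0.429

Comparing present values: 575 < δ·1341.
So δ > 575/1341 = 0.42878.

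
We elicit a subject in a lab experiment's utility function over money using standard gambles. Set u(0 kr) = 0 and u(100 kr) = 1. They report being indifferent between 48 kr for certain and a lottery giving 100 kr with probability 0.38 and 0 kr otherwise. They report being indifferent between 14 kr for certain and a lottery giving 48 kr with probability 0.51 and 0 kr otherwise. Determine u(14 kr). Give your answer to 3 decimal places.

From the first indifference, u(48 kr) = 0.38·u(100 kr) + 0.62·u(0 kr) = 0.38·1 + 0.62·0 = 0.38.
Chaining: u(14 kr) = 0.51·0.38 + 0.49·0.00 = 0.1938.

0.194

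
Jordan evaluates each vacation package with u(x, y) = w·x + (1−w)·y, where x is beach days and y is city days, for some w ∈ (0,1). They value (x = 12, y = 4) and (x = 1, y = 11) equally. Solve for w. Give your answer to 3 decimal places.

w = 0.389

Indifference: w·12 + (1−w)·4 = w·1 + (1−w)·11.
w·(12−1) = (1−w)·(11−4), i.e. w·11 = (1−w)·7.
Hence w = 7/(11+7) = 7/18 = 0.389.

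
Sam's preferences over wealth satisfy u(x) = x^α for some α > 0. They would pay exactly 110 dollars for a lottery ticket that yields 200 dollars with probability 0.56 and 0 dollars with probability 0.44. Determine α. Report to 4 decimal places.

α ≈ 0.9699

EU(lottery) = 0.56·200^α + 0.44·0 = 0.56·200^α.
Indifference: 110^α = 0.56·200^α, so (110/200)^α = 0.56.
α = ln(0.56) / ln(110/200) = -0.5798185/-0.5978370 ≈ 0.9699.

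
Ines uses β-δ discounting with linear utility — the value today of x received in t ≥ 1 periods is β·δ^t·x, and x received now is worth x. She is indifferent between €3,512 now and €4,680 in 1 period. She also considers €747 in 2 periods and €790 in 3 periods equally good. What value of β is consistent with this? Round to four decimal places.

β ≈ 0.7936

From the later pair, β·δ^2·747 = β·δ^3·790; dividing through, δ = 747/790 = 0.94557.
Substituting δ into 3512 = β·δ·4680: β = 3512/(4425.266) ≈ 0.7936.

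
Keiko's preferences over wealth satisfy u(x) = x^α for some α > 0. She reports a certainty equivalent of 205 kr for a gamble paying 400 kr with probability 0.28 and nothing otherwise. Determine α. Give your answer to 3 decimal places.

α ≈ 1.904

EU(lottery) = 0.28·400^α + 0.72·0 = 0.28·400^α.
Setting u(205) equal to that: 205^α = 0.28·400^α ⇒ (205/400)^α = 0.28.
Take logs: α = ln 0.28 / ln(205/400) ≈ 1.90434.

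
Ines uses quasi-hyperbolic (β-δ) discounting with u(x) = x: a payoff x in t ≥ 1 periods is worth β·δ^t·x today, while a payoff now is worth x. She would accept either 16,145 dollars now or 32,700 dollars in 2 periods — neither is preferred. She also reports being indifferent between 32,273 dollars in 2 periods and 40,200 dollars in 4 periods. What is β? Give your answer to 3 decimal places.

The second indifference involves only future payoffs, so β cancels: β·δ^2·32273 = β·δ^4·40200, giving δ^2 = 32273/40200 = 0.80281, so δ = 0.89600.
Now use the now-vs-future pair: 16145 = β·δ^2·32700 gives β = 16145/(0.80281·32700) ≈ 0.615.

β ≈ 0.615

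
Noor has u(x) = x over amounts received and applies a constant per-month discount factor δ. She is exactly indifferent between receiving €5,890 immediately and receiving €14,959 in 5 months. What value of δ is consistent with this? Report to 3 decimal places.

δ ≈ 0.830

Equating discounted utilities: u(5890) = δ^5·u(14959) ⇒ δ^5 = u(5890)/u(14959).
With u(x) = x: δ^5 = 5890/14959 = 0.39374.
So δ = 0.39374^(1/5) ≈ 0.830.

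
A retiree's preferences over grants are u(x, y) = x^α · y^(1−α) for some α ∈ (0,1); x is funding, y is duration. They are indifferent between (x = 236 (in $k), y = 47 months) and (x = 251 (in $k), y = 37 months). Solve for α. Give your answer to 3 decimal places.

The Cobb–Douglas utilities coincide, so 236^α·47^(1−α) = 251^α·37^(1−α).
Taking logs: α·ln 236 + (1−α)·ln 47 = α·ln 251 + (1−α)·ln 37, i.e. α·-0.061621 = (1−α)·-0.239230.
With A = -0.061621 and B = -0.239230: α·A = (1−α)·B, so α = B/(A+B) = -0.239230/-0.300851 ≈ 0.795.

α ≈ 0.795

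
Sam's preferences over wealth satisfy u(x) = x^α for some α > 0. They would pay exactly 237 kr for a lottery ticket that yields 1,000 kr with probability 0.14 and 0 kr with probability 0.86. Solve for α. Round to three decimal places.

α ≈ 1.366

The lottery's expected utility is 0.14·u(1000) + 0.86·u(0) = 0.14·1000^α (since u(0) = 0 for α > 0).
Setting u(237) equal to that: 237^α = 0.14·1000^α ⇒ (237/1000)^α = 0.14.
Taking logs: α·ln(237/1000) = ln(0.14), so α = -1.966113 / -1.439695 ≈ 1.366.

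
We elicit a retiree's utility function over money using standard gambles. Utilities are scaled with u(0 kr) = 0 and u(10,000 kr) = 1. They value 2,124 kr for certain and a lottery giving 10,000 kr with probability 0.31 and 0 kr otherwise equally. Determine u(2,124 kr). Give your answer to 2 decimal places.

0.31

u(2,124 kr) equals the lottery's expected utility: 0.31·1 + 0.69·0 = 0.31.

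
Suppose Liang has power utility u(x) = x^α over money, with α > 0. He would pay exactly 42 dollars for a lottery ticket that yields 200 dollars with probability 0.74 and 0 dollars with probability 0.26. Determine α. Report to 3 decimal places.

The lottery's expected utility is 0.74·u(200) + 0.26·u(0) = 0.74·200^α (since u(0) = 0 for α > 0).
Indifference: 42^α = 0.74·200^α, so (42/200)^α = 0.74.
α = ln(0.74) / ln(42/200) = -0.301105/-1.560648 ≈ 0.193.

α ≈ 0.193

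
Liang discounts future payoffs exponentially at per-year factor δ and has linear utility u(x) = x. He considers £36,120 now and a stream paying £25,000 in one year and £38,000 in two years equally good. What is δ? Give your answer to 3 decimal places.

Present value of the stream is 25000·δ + 38000·δ². Indifference gives 25000δ + 38000δ² = 36120.
Rearranged: 38000δ² + 25000δ − 36120 = 0.
By the quadratic formula (taking the positive root), δ = (−25000 + √6115240000.00) / 76000 ≈ 0.700.

δ ≈ 0.700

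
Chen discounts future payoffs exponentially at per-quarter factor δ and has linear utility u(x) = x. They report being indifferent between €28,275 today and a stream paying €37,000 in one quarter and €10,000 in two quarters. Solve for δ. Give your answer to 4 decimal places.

Equating present values: 28275 = 37000δ + 10000δ².
That is, 10000δ² + 37000δ − 28275 = 0, a quadratic in δ.
δ = (−37000 + √(37000² + 4·10000·28275)) / (2·10000) = (−37000 + √2500000000.00) / 20000 ≈ 0.6500.

δ ≈ 0.6500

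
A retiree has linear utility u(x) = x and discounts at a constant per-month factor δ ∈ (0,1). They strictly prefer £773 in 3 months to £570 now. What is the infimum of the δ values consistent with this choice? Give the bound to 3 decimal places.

The preference means 570 < δ^3·773.
Hence δ^3 > 570/773 = 0.73739, and x ↦ x^(1/3) is increasing on (0,∞).
δ > (570/773)^(1/3) ≈ 0.903.

δ > 0.903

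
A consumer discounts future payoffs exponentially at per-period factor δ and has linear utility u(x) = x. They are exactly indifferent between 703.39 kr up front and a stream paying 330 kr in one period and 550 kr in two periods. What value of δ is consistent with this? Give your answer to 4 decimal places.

δ ≈ 0.8700

Equating present values: 703.39 = 330δ + 550δ².
So 550δ² + 330δ − 703.39 = 0.
δ = (−330 + √(330² + 4·550·703.39)) / (2·550) = (−330 + √1656358.00) / 1100 ≈ 0.8700.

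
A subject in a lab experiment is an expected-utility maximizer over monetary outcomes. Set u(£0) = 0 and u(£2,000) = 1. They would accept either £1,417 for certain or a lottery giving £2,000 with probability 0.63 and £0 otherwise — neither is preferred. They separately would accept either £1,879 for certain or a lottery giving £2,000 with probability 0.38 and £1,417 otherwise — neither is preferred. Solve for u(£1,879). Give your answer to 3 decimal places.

The first gamble pins u(£1,417): it must equal 0.63·1 + 0.37·0 = 0.63.
The second indifference gives u(£1,879) = 0.38·u(£2,000) + 0.62·u(£1,417) = 0.38·1.00 + 0.62·0.63 = 0.7706.

0.771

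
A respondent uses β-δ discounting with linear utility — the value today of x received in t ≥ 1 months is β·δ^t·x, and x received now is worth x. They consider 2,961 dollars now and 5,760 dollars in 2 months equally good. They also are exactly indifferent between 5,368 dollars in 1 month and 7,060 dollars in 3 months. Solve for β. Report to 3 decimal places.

Both payoffs in the second observation are in the future, so β drops out: δ^1·5368 = δ^3·7060 ⇒ δ^2 = 5368/7060 = 0.76034, so δ = 0.87197.
The first indifference: 2961 = β·δ^2·5760, so β = 2961/(δ^2·5760) = 2961/(0.76034·5760) ≈ 0.676.

β ≈ 0.676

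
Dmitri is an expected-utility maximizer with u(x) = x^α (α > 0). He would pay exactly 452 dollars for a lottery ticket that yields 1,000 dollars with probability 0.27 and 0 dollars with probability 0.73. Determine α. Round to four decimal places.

EU(lottery) = 0.27·1000^α + 0.73·0 = 0.27·1000^α.
Equating: 452^α = 0.27·1000^α, i.e. 0.4520^α = 0.27.
α = ln(0.27) / ln(452/1000) = -1.3093333/-0.7940731 ≈ 1.6489.

α ≈ 1.6489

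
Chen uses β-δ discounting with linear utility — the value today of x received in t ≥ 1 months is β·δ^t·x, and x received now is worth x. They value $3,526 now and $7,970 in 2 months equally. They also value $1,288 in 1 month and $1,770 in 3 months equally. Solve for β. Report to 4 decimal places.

Both payoffs in the second observation are in the future, so β drops out: δ^1·1288 = δ^3·1770 ⇒ δ^2 = 1288/1770 = 0.72768, so δ = 0.85304.
Now use the now-vs-future pair: 3526 = β·δ^2·7970 gives β = 3526/(0.72768·7970) ≈ 0.6080.

β ≈ 0.6080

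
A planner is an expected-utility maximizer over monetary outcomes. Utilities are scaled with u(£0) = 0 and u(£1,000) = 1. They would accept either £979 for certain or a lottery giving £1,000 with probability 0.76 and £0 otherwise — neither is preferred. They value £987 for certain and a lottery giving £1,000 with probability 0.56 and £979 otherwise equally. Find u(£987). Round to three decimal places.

From the first indifference, u(£979) = 0.76·u(£1,000) + 0.24·u(£0) = 0.76·1 + 0.24·0 = 0.76.
Then u(£987) = 0.56·u(£1,000) + 0.44·u(£979) = 0.56·1.00 + 0.44·0.76 = 0.8944.

0.894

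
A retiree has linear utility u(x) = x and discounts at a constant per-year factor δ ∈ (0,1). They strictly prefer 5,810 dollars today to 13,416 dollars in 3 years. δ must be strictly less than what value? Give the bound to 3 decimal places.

δ < 0.757

Comparing present values: 5810 > δ^3·13416.
So δ^3 < 5810/13416 = 0.43306; taking the cube root of both positive sides preserves the inequality.
δ < (5810/13416)^(1/3) ≈ 0.757.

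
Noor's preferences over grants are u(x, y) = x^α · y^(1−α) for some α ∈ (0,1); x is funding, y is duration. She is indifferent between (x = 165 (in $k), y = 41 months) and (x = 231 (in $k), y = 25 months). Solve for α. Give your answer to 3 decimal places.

α ≈ 0.595

Set the two utilities equal: 165^α·41^(1−α) = 231^α·25^(1−α).
Rearrange to (165/231)^α = (25/41)^(1−α) and take logs: α·-0.336472 = (1−α)·-0.494696.
So α/(1−α) = (-0.494696)/(-0.336472) = 1.470244, and α = 1.470244/2.470244 ≈ 0.595.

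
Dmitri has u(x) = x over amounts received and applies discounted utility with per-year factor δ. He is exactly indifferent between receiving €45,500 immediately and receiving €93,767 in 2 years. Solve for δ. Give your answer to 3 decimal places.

Equating discounted utilities: u(45500) = δ^2·u(93767) ⇒ δ^2 = u(45500)/u(93767).
With u(x) = x: δ^2 = 45500/93767 = 0.48525.
So δ = 0.48525^(1/2) ≈ 0.697.

δ ≈ 0.697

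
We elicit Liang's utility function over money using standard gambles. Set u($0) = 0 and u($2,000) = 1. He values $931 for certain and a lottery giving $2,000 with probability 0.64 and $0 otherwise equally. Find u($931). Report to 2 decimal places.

The indifference gives u($931) = 0.64·u($2,000) + 0.36·u($0) = 0.64·1 + 0.36·0 = 0.64.

0.64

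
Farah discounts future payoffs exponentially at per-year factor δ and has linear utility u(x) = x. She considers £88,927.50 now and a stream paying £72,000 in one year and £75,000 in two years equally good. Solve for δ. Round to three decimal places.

δ ≈ 0.710

The stream is worth 72000δ + 75000δ² today, so 72000δ + 75000δ² = 88927.50.
Rearranged: 75000δ² + 72000δ − 88927.50 = 0.
δ = (−72000 + √(72000² + 4·75000·88927.50)) / (2·75000) = (−72000 + √31862250000.00) / 150000 ≈ 0.710.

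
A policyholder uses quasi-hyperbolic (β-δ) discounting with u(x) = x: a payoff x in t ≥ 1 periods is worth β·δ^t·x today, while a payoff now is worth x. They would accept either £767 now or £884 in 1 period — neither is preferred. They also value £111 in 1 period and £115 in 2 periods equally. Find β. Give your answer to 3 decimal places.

β ≈ 0.899

Both payoffs in the second observation are in the future, so β drops out: δ^1·111 = δ^2·115 ⇒ δ = 111/115 = 0.96522.
Now use the now-vs-future pair: 767 = β·δ·884 gives β = 767/(0.96522·884) ≈ 0.899.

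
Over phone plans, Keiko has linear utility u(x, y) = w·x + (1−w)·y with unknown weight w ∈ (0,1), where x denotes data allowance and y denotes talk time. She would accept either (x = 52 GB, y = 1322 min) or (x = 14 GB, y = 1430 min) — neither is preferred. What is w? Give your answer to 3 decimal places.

w = 0.740

u(52,1322) = u(14,1430) means w·52 + (1−w)·1322 = w·14 + (1−w)·1430.
Collecting terms: w·38 = (1−w)·108.
The marginal rate of substitution is 108/38, so w = 108/(38+108) = 0.740.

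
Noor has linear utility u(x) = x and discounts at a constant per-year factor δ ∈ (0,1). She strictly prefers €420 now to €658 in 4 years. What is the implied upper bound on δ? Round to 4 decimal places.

δ < 0.8938

Comparing present values: 420 > δ^4·658.
So δ^4 < 420/658 = 0.63830; taking the 4th root of both positive sides preserves the inequality.
δ < (420/658)^(1/4) ≈ 0.8938.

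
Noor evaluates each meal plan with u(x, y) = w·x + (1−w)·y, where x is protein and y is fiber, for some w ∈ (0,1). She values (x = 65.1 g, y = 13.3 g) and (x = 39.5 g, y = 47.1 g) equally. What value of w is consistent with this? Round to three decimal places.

Equating utilities: w·65.1 + (1−w)·13.3 = w·39.5 + (1−w)·47.1.
Collecting terms: w·25.6 = (1−w)·33.8.
The marginal rate of substitution is 33.8/25.6, so w = 33.8/(25.6+33.8) = 0.569.

w = 0.569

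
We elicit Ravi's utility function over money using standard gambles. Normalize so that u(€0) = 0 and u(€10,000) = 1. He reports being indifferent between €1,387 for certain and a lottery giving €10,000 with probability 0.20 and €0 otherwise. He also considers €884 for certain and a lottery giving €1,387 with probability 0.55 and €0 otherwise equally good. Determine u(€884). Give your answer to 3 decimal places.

0.110

First, u(€1,387) = 0.20·u(€10,000) + 0.80·u(€0) = 0.20.
Then u(€884) = 0.55·u(€1,387) + 0.45·u(€0) = 0.55·0.20 + 0.45·0.00 = 0.1100.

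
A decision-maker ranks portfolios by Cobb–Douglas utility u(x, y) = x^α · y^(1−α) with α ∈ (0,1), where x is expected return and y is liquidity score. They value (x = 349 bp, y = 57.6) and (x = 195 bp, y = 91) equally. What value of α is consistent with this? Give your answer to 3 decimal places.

α ≈ 0.440

Set the two utilities equal: 349^α·57.6^(1−α) = 195^α·91^(1−α).
Rearrange to (349/195)^α = (91/57.6)^(1−α) and take logs: α·0.582072 = (1−α)·0.457337.
Thus α·(1.039409) = 0.457337, so α = 0.457337/1.039409 ≈ 0.440.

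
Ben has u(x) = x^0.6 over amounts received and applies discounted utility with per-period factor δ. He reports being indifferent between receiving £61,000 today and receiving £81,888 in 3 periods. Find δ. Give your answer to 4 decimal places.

δ ≈ 0.9428

Equating discounted utilities: u(61000) = δ^3·u(81888) ⇒ δ^3 = u(61000)/u(81888).
With u(x) = x^0.6: δ^3 = 61000^0.6/81888^0.6 = (61000/81888)^0.6 = 0.83804.
So δ = 0.83804^(1/3) ≈ 0.9428.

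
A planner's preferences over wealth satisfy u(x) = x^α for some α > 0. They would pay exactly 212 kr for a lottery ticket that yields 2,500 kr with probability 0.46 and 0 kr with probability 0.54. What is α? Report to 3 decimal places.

Since u(0) = 0, the lottery's EU is 0.46·2500^α.
Equating: 212^α = 0.46·2500^α, i.e. 0.0848^α = 0.46.
Take logs: α = ln 0.46 / ln(212/2500) ≈ 0.31471.

α ≈ 0.315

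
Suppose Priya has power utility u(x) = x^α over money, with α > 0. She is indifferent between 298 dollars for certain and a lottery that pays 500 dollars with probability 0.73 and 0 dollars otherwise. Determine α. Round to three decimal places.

α ≈ 0.608

Since u(0) = 0, the lottery's EU is 0.73·500^α.
Equating: 298^α = 0.73·500^α, i.e. 0.5960^α = 0.73.
Taking logs: α·ln(298/500) = ln(0.73), so α = -0.314711 / -0.517515 ≈ 0.608.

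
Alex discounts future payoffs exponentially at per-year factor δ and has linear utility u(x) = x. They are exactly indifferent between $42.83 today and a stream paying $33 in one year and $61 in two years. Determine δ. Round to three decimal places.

δ ≈ 0.610

The stream is worth 33δ + 61δ² today, so 33δ + 61δ² = 42.83.
That is, 61δ² + 33δ − 42.83 = 0, a quadratic in δ.
By the quadratic formula (taking the positive root), δ = (−33 + √11539.52) / 122 ≈ 0.610.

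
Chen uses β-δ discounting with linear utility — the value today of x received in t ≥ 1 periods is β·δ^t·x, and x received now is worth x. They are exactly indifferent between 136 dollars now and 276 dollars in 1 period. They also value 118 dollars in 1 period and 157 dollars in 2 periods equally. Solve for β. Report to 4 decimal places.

β ≈ 0.6556

Both payoffs in the second observation are in the future, so β drops out: δ^1·118 = δ^2·157 ⇒ δ = 118/157 = 0.75159.
The first indifference: 136 = β·δ·276, so β = 136/(δ·276) = 136/(0.75159·276) ≈ 0.6556.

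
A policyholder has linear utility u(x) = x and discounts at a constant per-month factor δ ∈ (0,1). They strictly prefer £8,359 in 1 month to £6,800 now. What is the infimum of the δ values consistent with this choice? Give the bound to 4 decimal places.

Comparing present values: 6800 < δ·8359.
Dividing through by 8359 gives δ > 0.81349.

δ > 0.8135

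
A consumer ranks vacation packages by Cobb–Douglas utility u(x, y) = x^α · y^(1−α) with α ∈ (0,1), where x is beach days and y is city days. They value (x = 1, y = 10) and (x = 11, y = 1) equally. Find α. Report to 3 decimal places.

Indifference: 1^α · 10^(1−α) = 11^α · 1^(1−α).
Rearrange to (1/11)^α = (1/10)^(1−α) and take logs: α·-2.397895 = (1−α)·-2.302585.
Thus α·(-4.700480) = -2.302585, so α = -2.302585/-4.700480 ≈ 0.490.

α ≈ 0.490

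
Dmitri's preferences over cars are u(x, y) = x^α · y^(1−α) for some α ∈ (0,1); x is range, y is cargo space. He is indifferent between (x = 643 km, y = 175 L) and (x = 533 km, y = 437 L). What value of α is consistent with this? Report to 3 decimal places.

α ≈ 0.830

Set the two utilities equal: 643^α·175^(1−α) = 533^α·437^(1−α).
Taking logs: α·ln 643 + (1−α)·ln 175 = α·ln 533 + (1−α)·ln 437, i.e. α·0.187623 = (1−α)·0.915147.
So α/(1−α) = (0.915147)/(0.187623) = 4.877584, and α = 4.877584/5.877584 ≈ 0.830.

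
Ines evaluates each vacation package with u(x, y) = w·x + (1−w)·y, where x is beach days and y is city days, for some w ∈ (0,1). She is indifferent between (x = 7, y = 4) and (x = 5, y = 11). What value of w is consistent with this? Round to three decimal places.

Equating utilities: w·7 + (1−w)·4 = w·5 + (1−w)·11.
w·(7−5) = (1−w)·(11−4), i.e. w·2 = (1−w)·7.
The marginal rate of substitution is 7/2, so w = 7/(2+7) = 0.778.

w = 0.778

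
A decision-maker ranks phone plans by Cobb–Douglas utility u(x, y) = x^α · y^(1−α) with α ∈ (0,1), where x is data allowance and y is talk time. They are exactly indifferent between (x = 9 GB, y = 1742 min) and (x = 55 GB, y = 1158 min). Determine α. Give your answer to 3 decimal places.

α ≈ 0.184

The Cobb–Douglas utilities coincide, so 9^α·1742^(1−α) = 55^α·1158^(1−α).
Rearrange to (9/55)^α = (1158/1742)^(1−α) and take logs: α·-1.810109 = (1−α)·-0.408339.
Thus α·(-2.218448) = -0.408339, so α = -0.408339/-2.218448 ≈ 0.184.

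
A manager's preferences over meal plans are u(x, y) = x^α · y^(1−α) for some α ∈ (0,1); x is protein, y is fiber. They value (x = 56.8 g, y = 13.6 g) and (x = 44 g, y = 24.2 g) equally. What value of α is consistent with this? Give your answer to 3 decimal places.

The Cobb–Douglas utilities coincide, so 56.8^α·13.6^(1−α) = 44^α·24.2^(1−α).
Rearrange to (56.8/44)^α = (24.2/13.6)^(1−α) and take logs: α·0.255347 = (1−α)·0.576283.
Thus α·(0.831630) = 0.576283, so α = 0.576283/0.831630 ≈ 0.693.

α ≈ 0.693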